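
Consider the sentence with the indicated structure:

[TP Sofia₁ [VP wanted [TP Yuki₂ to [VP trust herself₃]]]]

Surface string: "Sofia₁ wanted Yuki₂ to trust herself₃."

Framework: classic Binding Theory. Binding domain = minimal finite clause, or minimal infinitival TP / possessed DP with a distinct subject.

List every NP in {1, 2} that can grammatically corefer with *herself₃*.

*herself* is an anaphor, so Principle A applies: it must be bound in its binding domain.
Binding domain of *herself₃*: the embedded TP, whose subject is Yuki₂.
*Sofia₁* c-commands the anaphor but is outside its binding domain → cannot satisfy Principle A.
*Yuki₂* c-commands the anaphor within its binding domain → licit binder.

{2}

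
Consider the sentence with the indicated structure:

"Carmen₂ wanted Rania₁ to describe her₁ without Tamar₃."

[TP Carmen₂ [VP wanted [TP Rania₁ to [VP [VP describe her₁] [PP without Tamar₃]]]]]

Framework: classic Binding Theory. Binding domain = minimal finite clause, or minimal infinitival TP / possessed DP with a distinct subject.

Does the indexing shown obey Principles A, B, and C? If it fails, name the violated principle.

Principle B

The two coindexed NPs are *Rania₁* and *her₁*.
*her₁* is a pronoun. Its binding domain is the embedded TP, whose subject is Rania₁.
*Rania₁* c-commands it within that domain and carries the same index.
The pronoun is locally bound → Principle B violation.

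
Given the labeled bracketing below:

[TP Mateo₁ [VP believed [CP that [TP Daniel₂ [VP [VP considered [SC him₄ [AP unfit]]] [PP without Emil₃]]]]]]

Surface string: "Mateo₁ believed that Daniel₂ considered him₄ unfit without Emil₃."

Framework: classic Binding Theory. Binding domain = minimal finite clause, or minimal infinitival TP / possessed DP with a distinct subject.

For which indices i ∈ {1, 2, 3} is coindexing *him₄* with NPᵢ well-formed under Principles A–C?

{1, 3}

*him* is a pronoun, so Principle B applies: it must be free in its binding domain.
Binding domain of *him₄*: the embedded TP, whose subject is Daniel₂.
*Mateo₁* c-commands the pronoun but from outside its binding domain, and is not c-commanded by it → coindexation permitted.
*Daniel₂* c-commands the pronoun within its binding domain → coindexation would violate Principle B.
*Emil₃* and the pronoun do not c-command one another → neither Principle B nor Principle C is at stake; coindexation permitted.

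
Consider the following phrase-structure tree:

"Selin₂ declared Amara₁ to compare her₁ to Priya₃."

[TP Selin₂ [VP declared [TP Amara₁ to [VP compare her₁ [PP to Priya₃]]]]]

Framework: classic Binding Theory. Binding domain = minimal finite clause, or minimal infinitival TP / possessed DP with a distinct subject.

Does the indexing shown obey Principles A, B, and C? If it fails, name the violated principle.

The two coindexed NPs are *Amara₁* and *her₁*.
*her₁* is a pronoun. Its binding domain is the embedded TP, whose subject is Amara₁.
*Amara₁* c-commands it within that domain and carries the same index.
The pronoun is locally bound → Principle B violation.

Principle B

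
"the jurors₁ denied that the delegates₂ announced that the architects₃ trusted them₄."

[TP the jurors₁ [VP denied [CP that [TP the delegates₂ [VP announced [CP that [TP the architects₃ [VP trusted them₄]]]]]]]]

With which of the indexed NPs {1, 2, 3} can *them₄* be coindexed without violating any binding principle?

{1, 2}

*them* is a pronoun, so Principle B applies: it must be free in its binding domain.
Binding domain of *them₄*: the embedded TP, whose subject is the architects₃.
*the jurors₁* c-commands the pronoun but from outside its binding domain, and is not c-commanded by it → coindexation permitted.
*the delegates₂* c-commands the pronoun but from outside its binding domain, and is not c-commanded by it → coindexation permitted.
*the architects₃* c-commands the pronoun within its binding domain → coindexation would violate Principle B.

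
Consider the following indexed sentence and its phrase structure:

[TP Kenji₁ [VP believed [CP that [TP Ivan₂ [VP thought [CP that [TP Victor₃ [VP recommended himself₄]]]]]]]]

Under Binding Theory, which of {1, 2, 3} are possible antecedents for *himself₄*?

{3}

*himself* is an anaphor, so Principle A applies: it must be bound in its binding domain.
Binding domain of *himself₄*: the embedded TP, whose subject is Victor₃.
*Kenji₁* c-commands the anaphor but is outside its binding domain → cannot satisfy Principle A.
*Ivan₂* c-commands the anaphor but is outside its binding domain → cannot satisfy Principle A.
*Victor₃* c-commands the anaphor within its binding domain → licit binder.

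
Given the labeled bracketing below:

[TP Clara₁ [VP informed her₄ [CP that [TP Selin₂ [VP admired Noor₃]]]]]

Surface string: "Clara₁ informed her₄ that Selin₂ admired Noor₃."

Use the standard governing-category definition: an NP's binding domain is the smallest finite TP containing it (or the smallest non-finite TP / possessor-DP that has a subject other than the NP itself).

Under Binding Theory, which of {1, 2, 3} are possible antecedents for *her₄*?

*her* is a pronoun, so Principle B applies: it must be free in its binding domain.
Binding domain of *her₄*: the matrix TP, whose subject is Clara₁.
*Clara₁* c-commands the pronoun within its binding domain → coindexation would violate Principle B.
*Selin₂*: the pronoun c-commands this R-expression → coindexation would violate Principle C on *Selin₂*.
*Noor₃*: the pronoun c-commands this R-expression → coindexation would violate Principle C on *Noor₃*.

none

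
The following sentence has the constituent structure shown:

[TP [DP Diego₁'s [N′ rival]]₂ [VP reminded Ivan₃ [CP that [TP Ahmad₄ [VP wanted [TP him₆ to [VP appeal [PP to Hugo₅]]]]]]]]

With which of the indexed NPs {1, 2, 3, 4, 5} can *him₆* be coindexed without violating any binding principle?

*him* is a pronoun, so Principle B applies: it must be free in its binding domain.
Binding domain of *him₆*: the embedded TP, whose subject is Ahmad₄.
*Diego₁* and the pronoun do not c-command one another → neither Principle B nor Principle C is at stake; coindexation permitted.
*[Diego₁'s rival]₂* c-commands the pronoun but from outside its binding domain, and is not c-commanded by it → coindexation permitted.
*Ivan₃* c-commands the pronoun but from outside its binding domain, and is not c-commanded by it → coindexation permitted.
*Ahmad₄* c-commands the pronoun within its binding domain → coindexation would violate Principle B.
*Hugo₅*: the pronoun c-commands this R-expression → coindexation would violate Principle C on *Hugo₅*.

{1, 2, 3}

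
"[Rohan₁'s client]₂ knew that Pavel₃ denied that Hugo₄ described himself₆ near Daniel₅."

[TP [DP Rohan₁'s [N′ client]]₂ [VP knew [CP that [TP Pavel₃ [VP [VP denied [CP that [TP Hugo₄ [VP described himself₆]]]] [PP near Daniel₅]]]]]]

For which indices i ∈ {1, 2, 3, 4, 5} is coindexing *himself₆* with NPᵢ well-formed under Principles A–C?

{4}

*himself* is an anaphor, so Principle A applies: it must be bound in its binding domain.
Binding domain of *himself₆*: the embedded TP, whose subject is Hugo₄.
*Rohan₁* does not c-command the anaphor → cannot bind it.
*[Rohan₁'s client]₂* c-commands the anaphor but is outside its binding domain → cannot satisfy Principle A.
*Pavel₃* c-commands the anaphor but is outside its binding domain → cannot satisfy Principle A.
*Hugo₄* c-commands the anaphor within its binding domain → licit binder.
*Daniel₅* does not c-command the anaphor → cannot bind it.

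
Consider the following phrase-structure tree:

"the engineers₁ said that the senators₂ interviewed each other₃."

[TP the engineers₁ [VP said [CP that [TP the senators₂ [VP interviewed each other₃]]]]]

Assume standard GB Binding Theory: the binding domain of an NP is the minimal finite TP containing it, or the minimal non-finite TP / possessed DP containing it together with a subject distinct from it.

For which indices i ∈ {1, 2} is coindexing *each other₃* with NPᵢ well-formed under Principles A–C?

{2}

*each other* is an anaphor, so Principle A applies: it must be bound in its binding domain.
Binding domain of *each other₃*: the embedded TP, whose subject is the senators₂.
*the engineers₁* c-commands the anaphor but is outside its binding domain → cannot satisfy Principle A.
*the senators₂* c-commands the anaphor within its binding domain → licit binder.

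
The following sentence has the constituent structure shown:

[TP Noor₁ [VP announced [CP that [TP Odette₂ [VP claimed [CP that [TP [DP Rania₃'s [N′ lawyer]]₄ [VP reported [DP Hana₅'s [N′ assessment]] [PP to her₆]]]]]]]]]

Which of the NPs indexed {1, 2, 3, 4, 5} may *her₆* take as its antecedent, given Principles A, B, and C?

*her* is a pronoun, so Principle B applies: it must be free in its binding domain.
Binding domain of *her₆*: the embedded TP, whose subject is [Rania₃'s lawyer]₄.
*Noor₁* c-commands the pronoun but from outside its binding domain, and is not c-commanded by it → coindexation permitted.
*Odette₂* c-commands the pronoun but from outside its binding domain, and is not c-commanded by it → coindexation permitted.
*Rania₃* and the pronoun do not c-command one another → neither Principle B nor Principle C is at stake; coindexation permitted.
*[Rania₃'s lawyer]₄* c-commands the pronoun within its binding domain → coindexation would violate Principle B.
*Hana₅* and the pronoun do not c-command one another → neither Principle B nor Principle C is at stake; coindexation permitted.

{1, 2, 3, 5}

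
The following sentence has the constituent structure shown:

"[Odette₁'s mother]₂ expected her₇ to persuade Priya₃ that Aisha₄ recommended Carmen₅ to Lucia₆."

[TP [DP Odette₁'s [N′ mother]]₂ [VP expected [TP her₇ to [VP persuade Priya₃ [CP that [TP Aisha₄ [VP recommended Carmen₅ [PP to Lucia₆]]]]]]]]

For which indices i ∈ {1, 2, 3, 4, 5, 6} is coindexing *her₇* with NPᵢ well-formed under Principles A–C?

{1}

*her* is a pronoun, so Principle B applies: it must be free in its binding domain.
Binding domain of *her₇*: the matrix TP, whose subject is [Odette₁'s mother]₂.
*Odette₁* and the pronoun do not c-command one another → neither Principle B nor Principle C is at stake; coindexation permitted.
*[Odette₁'s mother]₂* c-commands the pronoun within its binding domain → coindexation would violate Principle B.
*Priya₃*: the pronoun c-commands this R-expression → coindexation would violate Principle C on *Priya₃*.
*Aisha₄*: the pronoun c-commands this R-expression → coindexation would violate Principle C on *Aisha₄*.
*Carmen₅*: the pronoun c-commands this R-expression → coindexation would violate Principle C on *Carmen₅*.
*Lucia₆*: the pronoun c-commands this R-expression → coindexation would violate Principle C on *Lucia₆*.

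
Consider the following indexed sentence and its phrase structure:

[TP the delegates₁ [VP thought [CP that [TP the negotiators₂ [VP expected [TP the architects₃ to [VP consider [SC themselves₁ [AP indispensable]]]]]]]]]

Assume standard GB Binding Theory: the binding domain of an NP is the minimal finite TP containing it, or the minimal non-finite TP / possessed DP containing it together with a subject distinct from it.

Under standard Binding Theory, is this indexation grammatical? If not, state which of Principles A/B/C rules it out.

Principle A

The two coindexed NPs are *the delegates₁* and *themselves₁*.
*themselves₁* is an anaphor. Principle A requires it to be bound within its binding domain — the embedded TP, whose subject is the architects₃.
Within that domain it is c-commanded by *the architects₃*, which does not share its index.
*the delegates₁* does c-command the anaphor, but from outside its binding domain.
The anaphor is unbound in its domain → Principle A violation.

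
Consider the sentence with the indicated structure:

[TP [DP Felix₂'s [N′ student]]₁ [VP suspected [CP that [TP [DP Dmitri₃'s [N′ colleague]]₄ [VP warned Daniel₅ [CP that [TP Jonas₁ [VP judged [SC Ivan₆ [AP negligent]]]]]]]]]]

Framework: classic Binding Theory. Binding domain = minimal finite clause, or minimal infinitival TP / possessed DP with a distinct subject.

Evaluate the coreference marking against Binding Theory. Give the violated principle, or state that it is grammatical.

The two coindexed NPs are *[Felix₂'s student]₁* and *Jonas₁*.
*Jonas₁* is an R-expression. Principle C requires it to be free everywhere.
*[Felix₂'s student]₁* c-commands it and carries the same index.
The R-expression is bound → Principle C violation.

Principle C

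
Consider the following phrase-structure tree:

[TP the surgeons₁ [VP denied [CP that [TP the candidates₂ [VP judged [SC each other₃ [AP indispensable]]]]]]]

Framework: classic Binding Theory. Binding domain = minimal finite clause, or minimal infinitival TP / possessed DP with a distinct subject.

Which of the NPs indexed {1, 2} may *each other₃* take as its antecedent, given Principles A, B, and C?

*each other* is an anaphor, so Principle A applies: it must be bound in its binding domain.
Binding domain of *each other₃*: the embedded TP, whose subject is the candidates₂.
*the surgeons₁* c-commands the anaphor but is outside its binding domain → cannot satisfy Principle A.
*the candidates₂* c-commands the anaphor within its binding domain → licit binder.

{2}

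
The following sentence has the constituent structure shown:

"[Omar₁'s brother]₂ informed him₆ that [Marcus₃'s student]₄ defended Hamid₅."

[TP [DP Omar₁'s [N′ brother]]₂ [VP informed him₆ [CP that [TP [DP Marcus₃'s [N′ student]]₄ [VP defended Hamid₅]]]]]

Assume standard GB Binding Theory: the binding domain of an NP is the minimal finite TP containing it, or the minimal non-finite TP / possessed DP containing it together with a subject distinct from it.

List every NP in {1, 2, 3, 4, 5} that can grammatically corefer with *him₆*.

{1}

*him* is a pronoun, so Principle B applies: it must be free in its binding domain.
Binding domain of *him₆*: the matrix TP, whose subject is [Omar₁'s brother]₂.
*Omar₁* and the pronoun do not c-command one another → neither Principle B nor Principle C is at stake; coindexation permitted.
*[Omar₁'s brother]₂* c-commands the pronoun within its binding domain → coindexation would violate Principle B.
*Marcus₃*: the pronoun c-commands this R-expression → coindexation would violate Principle C on *Marcus₃*.
*[Marcus₃'s student]₄*: the pronoun c-commands this R-expression → coindexation would violate Principle C on *[Marcus₃'s student]₄*.
*Hamid₅*: the pronoun c-commands this R-expression → coindexation would violate Principle C on *Hamid₅*.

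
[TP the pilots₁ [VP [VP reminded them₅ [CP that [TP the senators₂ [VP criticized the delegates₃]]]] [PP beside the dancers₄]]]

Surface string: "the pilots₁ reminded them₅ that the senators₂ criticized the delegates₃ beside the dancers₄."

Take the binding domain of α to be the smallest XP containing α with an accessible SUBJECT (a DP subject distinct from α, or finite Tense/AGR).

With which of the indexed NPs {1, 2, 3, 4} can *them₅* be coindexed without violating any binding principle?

*them* is a pronoun, so Principle B applies: it must be free in its binding domain.
Binding domain of *them₅*: the matrix TP, whose subject is the pilots₁.
*the pilots₁* c-commands the pronoun within its binding domain → coindexation would violate Principle B.
*the senators₂*: the pronoun c-commands this R-expression → coindexation would violate Principle C on *the senators₂*.
*the delegates₃*: the pronoun c-commands this R-expression → coindexation would violate Principle C on *the delegates₃*.
*the dancers₄* and the pronoun do not c-command one another → neither Principle B nor Principle C is at stake; coindexation permitted.

{4}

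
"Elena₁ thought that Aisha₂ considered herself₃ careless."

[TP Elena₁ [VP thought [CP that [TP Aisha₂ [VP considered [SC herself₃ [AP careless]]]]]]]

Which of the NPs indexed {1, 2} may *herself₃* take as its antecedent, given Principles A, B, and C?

*herself* is an anaphor, so Principle A applies: it must be bound in its binding domain.
Binding domain of *herself₃*: the embedded TP, whose subject is Aisha₂.
*Elena₁* c-commands the anaphor but is outside its binding domain → cannot satisfy Principle A.
*Aisha₂* c-commands the anaphor within its binding domain → licit binder.

{2}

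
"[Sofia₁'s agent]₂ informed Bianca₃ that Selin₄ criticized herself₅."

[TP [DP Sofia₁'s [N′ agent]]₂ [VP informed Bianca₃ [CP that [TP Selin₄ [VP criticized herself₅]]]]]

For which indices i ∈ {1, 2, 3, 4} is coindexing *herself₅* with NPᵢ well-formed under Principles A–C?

*herself* is an anaphor, so Principle A applies: it must be bound in its binding domain.
Binding domain of *herself₅*: the embedded TP, whose subject is Selin₄.
*Sofia₁* does not c-command the anaphor → cannot bind it.
*[Sofia₁'s agent]₂* c-commands the anaphor but is outside its binding domain → cannot satisfy Principle A.
*Bianca₃* c-commands the anaphor but is outside its binding domain → cannot satisfy Principle A.
*Selin₄* c-commands the anaphor within its binding domain → licit binder.

{4}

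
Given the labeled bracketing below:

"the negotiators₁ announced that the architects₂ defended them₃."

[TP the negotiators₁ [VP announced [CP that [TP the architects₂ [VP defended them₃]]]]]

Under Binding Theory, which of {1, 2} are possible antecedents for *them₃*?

*them* is a pronoun, so Principle B applies: it must be free in its binding domain.
Binding domain of *them₃*: the embedded TP, whose subject is the architects₂.
*the negotiators₁* c-commands the pronoun but from outside its binding domain, and is not c-commanded by it → coindexation permitted.
*the architects₂* c-commands the pronoun within its binding domain → coindexation would violate Principle B.

{1}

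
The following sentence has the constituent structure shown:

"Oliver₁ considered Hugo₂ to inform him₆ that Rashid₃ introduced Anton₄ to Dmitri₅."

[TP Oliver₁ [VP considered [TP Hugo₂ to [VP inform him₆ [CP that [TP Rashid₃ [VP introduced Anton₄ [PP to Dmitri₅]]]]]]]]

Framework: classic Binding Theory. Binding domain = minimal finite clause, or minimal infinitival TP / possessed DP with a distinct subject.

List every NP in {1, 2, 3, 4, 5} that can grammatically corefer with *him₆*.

*him* is a pronoun, so Principle B applies: it must be free in its binding domain.
Binding domain of *him₆*: the embedded TP, whose subject is Hugo₂.
*Oliver₁* c-commands the pronoun but from outside its binding domain, and is not c-commanded by it → coindexation permitted.
*Hugo₂* c-commands the pronoun within its binding domain → coindexation would violate Principle B.
*Rashid₃*: the pronoun c-commands this R-expression → coindexation would violate Principle C on *Rashid₃*.
*Anton₄*: the pronoun c-commands this R-expression → coindexation would violate Principle C on *Anton₄*.
*Dmitri₅*: the pronoun c-commands this R-expression → coindexation would violate Principle C on *Dmitri₅*.

{1}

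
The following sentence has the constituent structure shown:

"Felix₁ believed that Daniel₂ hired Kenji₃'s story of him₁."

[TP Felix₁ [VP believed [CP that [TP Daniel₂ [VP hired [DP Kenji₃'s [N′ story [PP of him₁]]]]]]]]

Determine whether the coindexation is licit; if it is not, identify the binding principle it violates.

The two coindexed NPs are *Felix₁* and *him₁*.
*him₁* is a pronoun; its binding domain is the possessed DP, whose subject is Kenji₃. Within that domain it is c-commanded only by *Kenji₃*, which carries a different index — the pronoun is free locally, so Principle B holds.
*Felix₁* is an R-expression; *him₁* does not c-command it, and no other NP shares its index, so Principle C is satisfied.
All principles are respected.

grammatical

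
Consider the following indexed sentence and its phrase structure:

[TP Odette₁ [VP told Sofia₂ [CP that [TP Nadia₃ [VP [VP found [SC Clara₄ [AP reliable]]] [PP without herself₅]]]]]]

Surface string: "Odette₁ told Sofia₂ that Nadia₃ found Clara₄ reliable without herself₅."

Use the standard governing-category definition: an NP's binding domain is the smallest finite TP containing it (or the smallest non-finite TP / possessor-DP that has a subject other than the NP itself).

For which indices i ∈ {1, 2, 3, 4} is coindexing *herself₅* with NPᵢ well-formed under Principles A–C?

*herself* is an anaphor, so Principle A applies: it must be bound in its binding domain.
Binding domain of *herself₅*: the embedded TP, whose subject is Nadia₃.
*Odette₁* c-commands the anaphor but is outside its binding domain → cannot satisfy Principle A.
*Sofia₂* c-commands the anaphor but is outside its binding domain → cannot satisfy Principle A.
*Nadia₃* c-commands the anaphor within its binding domain → licit binder.
*Clara₄* does not c-command the anaphor → cannot bind it.

{3}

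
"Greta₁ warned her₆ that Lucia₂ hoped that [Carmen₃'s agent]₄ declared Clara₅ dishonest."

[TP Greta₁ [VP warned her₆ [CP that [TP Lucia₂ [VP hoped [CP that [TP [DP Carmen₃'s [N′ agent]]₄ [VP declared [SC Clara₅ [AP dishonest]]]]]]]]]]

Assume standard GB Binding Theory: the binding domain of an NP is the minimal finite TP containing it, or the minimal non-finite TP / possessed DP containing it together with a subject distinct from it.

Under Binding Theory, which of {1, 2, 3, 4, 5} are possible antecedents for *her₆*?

*her* is a pronoun, so Principle B applies: it must be free in its binding domain.
Binding domain of *her₆*: the matrix TP, whose subject is Greta₁.
*Greta₁* c-commands the pronoun within its binding domain → coindexation would violate Principle B.
*Lucia₂*: the pronoun c-commands this R-expression → coindexation would violate Principle C on *Lucia₂*.
*Carmen₃*: the pronoun c-commands this R-expression → coindexation would violate Principle C on *Carmen₃*.
*[Carmen₃'s agent]₄*: the pronoun c-commands this R-expression → coindexation would violate Principle C on *[Carmen₃'s agent]₄*.
*Clara₅*: the pronoun c-commands this R-expression → coindexation would violate Principle C on *Clara₅*.

none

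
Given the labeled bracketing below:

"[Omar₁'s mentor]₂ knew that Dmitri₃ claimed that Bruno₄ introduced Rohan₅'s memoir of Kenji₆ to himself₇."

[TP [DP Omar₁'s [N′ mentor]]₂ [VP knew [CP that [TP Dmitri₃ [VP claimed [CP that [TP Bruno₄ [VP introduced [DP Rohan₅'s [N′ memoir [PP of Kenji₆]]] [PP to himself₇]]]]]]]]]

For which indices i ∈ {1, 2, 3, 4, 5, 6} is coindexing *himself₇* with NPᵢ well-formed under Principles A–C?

{4}

*himself* is an anaphor, so Principle A applies: it must be bound in its binding domain.
Binding domain of *himself₇*: the embedded TP, whose subject is Bruno₄.
*Omar₁* does not c-command the anaphor → cannot bind it.
*[Omar₁'s mentor]₂* c-commands the anaphor but is outside its binding domain → cannot satisfy Principle A.
*Dmitri₃* c-commands the anaphor but is outside its binding domain → cannot satisfy Principle A.
*Bruno₄* c-commands the anaphor within its binding domain → licit binder.
*Rohan₅* does not c-command the anaphor → cannot bind it.
*Kenji₆* does not c-command the anaphor → cannot bind it.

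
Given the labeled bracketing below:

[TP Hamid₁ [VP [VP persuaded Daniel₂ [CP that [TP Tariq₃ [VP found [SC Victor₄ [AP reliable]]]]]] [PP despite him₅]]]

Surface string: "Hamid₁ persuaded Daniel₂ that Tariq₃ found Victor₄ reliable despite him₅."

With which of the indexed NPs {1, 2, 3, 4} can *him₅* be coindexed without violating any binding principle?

*him* is a pronoun, so Principle B applies: it must be free in its binding domain.
Binding domain of *him₅*: the matrix TP, whose subject is Hamid₁.
*Hamid₁* c-commands the pronoun within its binding domain → coindexation would violate Principle B.
*Daniel₂* and the pronoun do not c-command one another → neither Principle B nor Principle C is at stake; coindexation permitted.
*Tariq₃* and the pronoun do not c-command one another → neither Principle B nor Principle C is at stake; coindexation permitted.
*Victor₄* and the pronoun do not c-command one another → neither Principle B nor Principle C is at stake; coindexation permitted.

{2, 3, 4}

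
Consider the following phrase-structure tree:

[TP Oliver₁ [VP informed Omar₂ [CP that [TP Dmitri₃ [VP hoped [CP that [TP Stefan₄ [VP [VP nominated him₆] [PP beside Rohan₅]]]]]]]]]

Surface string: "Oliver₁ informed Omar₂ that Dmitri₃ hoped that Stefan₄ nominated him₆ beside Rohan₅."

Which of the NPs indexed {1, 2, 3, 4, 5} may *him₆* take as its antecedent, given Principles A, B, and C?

*him* is a pronoun, so Principle B applies: it must be free in its binding domain.
Binding domain of *him₆*: the embedded TP, whose subject is Stefan₄.
*Oliver₁* c-commands the pronoun but from outside its binding domain, and is not c-commanded by it → coindexation permitted.
*Omar₂* c-commands the pronoun but from outside its binding domain, and is not c-commanded by it → coindexation permitted.
*Dmitri₃* c-commands the pronoun but from outside its binding domain, and is not c-commanded by it → coindexation permitted.
*Stefan₄* c-commands the pronoun within its binding domain → coindexation would violate Principle B.
*Rohan₅* and the pronoun do not c-command one another → neither Principle B nor Principle C is at stake; coindexation permitted.

{1, 2, 3, 5}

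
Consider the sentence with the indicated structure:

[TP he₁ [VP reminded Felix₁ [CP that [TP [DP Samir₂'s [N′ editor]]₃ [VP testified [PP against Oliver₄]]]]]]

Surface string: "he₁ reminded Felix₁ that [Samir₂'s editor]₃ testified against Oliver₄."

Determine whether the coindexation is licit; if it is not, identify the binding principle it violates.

The two coindexed NPs are *he₁* and *Felix₁*.
*Felix₁* is an R-expression. Principle C requires it to be free everywhere.
*he₁* c-commands it and carries the same index.
The R-expression is bound → Principle C violation.

Principle C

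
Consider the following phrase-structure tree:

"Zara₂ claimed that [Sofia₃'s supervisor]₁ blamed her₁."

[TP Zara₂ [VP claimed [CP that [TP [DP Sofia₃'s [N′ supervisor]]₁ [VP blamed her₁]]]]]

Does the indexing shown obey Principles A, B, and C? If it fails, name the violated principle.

The two coindexed NPs are *[Sofia₃'s supervisor]₁* and *her₁*.
*her₁* is a pronoun. Its binding domain is the embedded TP, whose subject is [Sofia₃'s supervisor]₁.
*[Sofia₃'s supervisor]₁* c-commands it within that domain and carries the same index.
The pronoun is locally bound → Principle B violation.

Principle B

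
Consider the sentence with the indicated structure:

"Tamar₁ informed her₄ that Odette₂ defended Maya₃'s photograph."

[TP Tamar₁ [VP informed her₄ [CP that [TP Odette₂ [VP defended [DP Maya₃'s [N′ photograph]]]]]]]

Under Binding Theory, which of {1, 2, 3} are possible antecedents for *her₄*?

*her* is a pronoun, so Principle B applies: it must be free in its binding domain.
Binding domain of *her₄*: the matrix TP, whose subject is Tamar₁.
*Tamar₁* c-commands the pronoun within its binding domain → coindexation would violate Principle B.
*Odette₂*: the pronoun c-commands this R-expression → coindexation would violate Principle C on *Odette₂*.
*Maya₃*: the pronoun c-commands this R-expression → coindexation would violate Principle C on *Maya₃*.

none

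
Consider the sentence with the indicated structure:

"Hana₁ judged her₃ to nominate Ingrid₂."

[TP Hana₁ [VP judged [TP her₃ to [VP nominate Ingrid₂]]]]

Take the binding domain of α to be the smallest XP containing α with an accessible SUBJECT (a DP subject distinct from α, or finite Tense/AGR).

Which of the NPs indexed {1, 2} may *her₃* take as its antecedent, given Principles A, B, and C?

*her* is a pronoun, so Principle B applies: it must be free in its binding domain.
Binding domain of *her₃*: the matrix TP, whose subject is Hana₁.
*Hana₁* c-commands the pronoun within its binding domain → coindexation would violate Principle B.
*Ingrid₂*: the pronoun c-commands this R-expression → coindexation would violate Principle C on *Ingrid₂*.

none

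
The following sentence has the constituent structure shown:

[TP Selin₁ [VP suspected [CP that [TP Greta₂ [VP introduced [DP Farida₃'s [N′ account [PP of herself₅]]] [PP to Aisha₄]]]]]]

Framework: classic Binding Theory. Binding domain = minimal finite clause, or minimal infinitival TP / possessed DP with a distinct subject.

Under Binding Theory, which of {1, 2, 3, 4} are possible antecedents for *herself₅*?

{3}

*herself* is an anaphor, so Principle A applies: it must be bound in its binding domain.
Binding domain of *herself₅*: the possessed DP, whose subject is Farida₃.
*Selin₁* c-commands the anaphor but is outside its binding domain → cannot satisfy Principle A.
*Greta₂* c-commands the anaphor but is outside its binding domain → cannot satisfy Principle A.
*Farida₃* c-commands the anaphor within its binding domain → licit binder.
*Aisha₄* does not c-command the anaphor → cannot bind it.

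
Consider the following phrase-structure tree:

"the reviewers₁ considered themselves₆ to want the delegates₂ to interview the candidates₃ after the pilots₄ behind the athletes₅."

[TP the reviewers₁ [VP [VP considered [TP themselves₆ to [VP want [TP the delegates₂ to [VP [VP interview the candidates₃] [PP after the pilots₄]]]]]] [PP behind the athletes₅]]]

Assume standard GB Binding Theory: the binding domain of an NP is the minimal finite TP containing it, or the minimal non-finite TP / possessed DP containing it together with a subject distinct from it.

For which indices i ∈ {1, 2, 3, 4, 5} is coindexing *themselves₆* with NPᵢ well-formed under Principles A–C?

{1}

*themselves* is an anaphor, so Principle A applies: it must be bound in its binding domain.
Binding domain of *themselves₆*: the matrix TP, whose subject is the reviewers₁.
*the reviewers₁* c-commands the anaphor within its binding domain → licit binder.
*the delegates₂* does not c-command the anaphor → cannot bind it.
*the candidates₃* does not c-command the anaphor → cannot bind it.
*the pilots₄* does not c-command the anaphor → cannot bind it.
*the athletes₅* does not c-command the anaphor → cannot bind it.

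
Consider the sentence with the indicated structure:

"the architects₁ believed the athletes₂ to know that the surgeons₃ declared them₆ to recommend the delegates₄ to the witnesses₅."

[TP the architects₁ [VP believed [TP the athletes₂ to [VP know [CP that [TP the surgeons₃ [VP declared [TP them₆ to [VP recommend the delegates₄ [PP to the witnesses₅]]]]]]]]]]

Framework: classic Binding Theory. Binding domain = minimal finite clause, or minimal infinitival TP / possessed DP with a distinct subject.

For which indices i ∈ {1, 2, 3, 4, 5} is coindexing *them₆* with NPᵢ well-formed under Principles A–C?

{1, 2}

*them* is a pronoun, so Principle B applies: it must be free in its binding domain.
Binding domain of *them₆*: the embedded TP, whose subject is the surgeons₃.
*the architects₁* c-commands the pronoun but from outside its binding domain, and is not c-commanded by it → coindexation permitted.
*the athletes₂* c-commands the pronoun but from outside its binding domain, and is not c-commanded by it → coindexation permitted.
*the surgeons₃* c-commands the pronoun within its binding domain → coindexation would violate Principle B.
*the delegates₄*: the pronoun c-commands this R-expression → coindexation would violate Principle C on *the delegates₄*.
*the witnesses₅*: the pronoun c-commands this R-expression → coindexation would violate Principle C on *the witnesses₅*.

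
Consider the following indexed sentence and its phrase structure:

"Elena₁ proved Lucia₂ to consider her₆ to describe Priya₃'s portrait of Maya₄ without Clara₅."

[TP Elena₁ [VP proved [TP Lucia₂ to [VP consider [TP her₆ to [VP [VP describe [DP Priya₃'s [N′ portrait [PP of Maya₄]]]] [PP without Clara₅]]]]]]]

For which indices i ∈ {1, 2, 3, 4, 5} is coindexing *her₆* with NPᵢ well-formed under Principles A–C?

*her* is a pronoun, so Principle B applies: it must be free in its binding domain.
Binding domain of *her₆*: the embedded TP, whose subject is Lucia₂.
*Elena₁* c-commands the pronoun but from outside its binding domain, and is not c-commanded by it → coindexation permitted.
*Lucia₂* c-commands the pronoun within its binding domain → coindexation would violate Principle B.
*Priya₃*: the pronoun c-commands this R-expression → coindexation would violate Principle C on *Priya₃*.
*Maya₄*: the pronoun c-commands this R-expression → coindexation would violate Principle C on *Maya₄*.
*Clara₅*: the pronoun c-commands this R-expression → coindexation would violate Principle C on *Clara₅*.

{1}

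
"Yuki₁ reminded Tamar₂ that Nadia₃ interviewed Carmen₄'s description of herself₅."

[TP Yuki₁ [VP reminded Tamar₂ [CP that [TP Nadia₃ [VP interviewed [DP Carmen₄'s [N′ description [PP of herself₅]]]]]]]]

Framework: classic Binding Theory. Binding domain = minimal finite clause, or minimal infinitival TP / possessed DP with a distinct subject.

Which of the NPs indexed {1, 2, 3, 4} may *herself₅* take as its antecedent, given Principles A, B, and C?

*herself* is an anaphor, so Principle A applies: it must be bound in its binding domain.
Binding domain of *herself₅*: the possessed DP, whose subject is Carmen₄.
*Yuki₁* c-commands the anaphor but is outside its binding domain → cannot satisfy Principle A.
*Tamar₂* c-commands the anaphor but is outside its binding domain → cannot satisfy Principle A.
*Nadia₃* c-commands the anaphor but is outside its binding domain → cannot satisfy Principle A.
*Carmen₄* c-commands the anaphor within its binding domain → licit binder.

{4}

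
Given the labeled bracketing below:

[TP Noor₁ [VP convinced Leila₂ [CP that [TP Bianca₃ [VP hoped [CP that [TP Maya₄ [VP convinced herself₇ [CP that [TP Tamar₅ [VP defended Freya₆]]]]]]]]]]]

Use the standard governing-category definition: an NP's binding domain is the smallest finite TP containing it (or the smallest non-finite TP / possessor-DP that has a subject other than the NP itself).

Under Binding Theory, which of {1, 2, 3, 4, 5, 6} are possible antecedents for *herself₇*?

{4}

*herself* is an anaphor, so Principle A applies: it must be bound in its binding domain.
Binding domain of *herself₇*: the embedded TP, whose subject is Maya₄.
*Noor₁* c-commands the anaphor but is outside its binding domain → cannot satisfy Principle A.
*Leila₂* c-commands the anaphor but is outside its binding domain → cannot satisfy Principle A.
*Bianca₃* c-commands the anaphor but is outside its binding domain → cannot satisfy Principle A.
*Maya₄* c-commands the anaphor within its binding domain → licit binder.
*Tamar₅* does not c-command the anaphor → cannot bind it.
*Freya₆* does not c-command the anaphor → cannot bind it.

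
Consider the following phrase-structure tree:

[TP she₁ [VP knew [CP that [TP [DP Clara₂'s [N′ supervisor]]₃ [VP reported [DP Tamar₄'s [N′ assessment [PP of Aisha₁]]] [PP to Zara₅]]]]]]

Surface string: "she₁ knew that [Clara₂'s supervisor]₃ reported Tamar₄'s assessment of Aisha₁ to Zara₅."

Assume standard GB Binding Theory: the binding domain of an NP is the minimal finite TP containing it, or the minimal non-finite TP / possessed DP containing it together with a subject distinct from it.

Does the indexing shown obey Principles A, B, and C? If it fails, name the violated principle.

The two coindexed NPs are *she₁* and *Aisha₁*.
*Aisha₁* is an R-expression. Principle C requires it to be free everywhere.
*she₁* c-commands it and carries the same index.
The R-expression is bound → Principle C violation.

Principle C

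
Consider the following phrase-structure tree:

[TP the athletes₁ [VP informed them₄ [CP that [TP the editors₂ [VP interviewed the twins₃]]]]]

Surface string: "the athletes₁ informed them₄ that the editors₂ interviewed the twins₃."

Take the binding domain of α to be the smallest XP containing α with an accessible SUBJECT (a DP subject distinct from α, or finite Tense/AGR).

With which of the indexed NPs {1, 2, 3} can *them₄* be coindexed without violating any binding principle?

none

*them* is a pronoun, so Principle B applies: it must be free in its binding domain.
Binding domain of *them₄*: the matrix TP, whose subject is the athletes₁.
*the athletes₁* c-commands the pronoun within its binding domain → coindexation would violate Principle B.
*the editors₂*: the pronoun c-commands this R-expression → coindexation would violate Principle C on *the editors₂*.
*the twins₃*: the pronoun c-commands this R-expression → coindexation would violate Principle C on *the twins₃*.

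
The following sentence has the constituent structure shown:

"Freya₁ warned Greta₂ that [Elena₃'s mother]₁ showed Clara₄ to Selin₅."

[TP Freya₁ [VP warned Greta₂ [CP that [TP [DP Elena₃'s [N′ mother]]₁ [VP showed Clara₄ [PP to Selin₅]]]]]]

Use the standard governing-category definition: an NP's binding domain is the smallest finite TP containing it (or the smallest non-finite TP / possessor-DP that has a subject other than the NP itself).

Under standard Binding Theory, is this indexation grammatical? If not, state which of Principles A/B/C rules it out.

The two coindexed NPs are *[Elena₃'s mother]₁* and *Freya₁*.
*[Elena₃'s mother]₁* is an R-expression. Principle C requires it to be free everywhere.
*Freya₁* c-commands it and carries the same index.
The R-expression is bound → Principle C violation.

Principle C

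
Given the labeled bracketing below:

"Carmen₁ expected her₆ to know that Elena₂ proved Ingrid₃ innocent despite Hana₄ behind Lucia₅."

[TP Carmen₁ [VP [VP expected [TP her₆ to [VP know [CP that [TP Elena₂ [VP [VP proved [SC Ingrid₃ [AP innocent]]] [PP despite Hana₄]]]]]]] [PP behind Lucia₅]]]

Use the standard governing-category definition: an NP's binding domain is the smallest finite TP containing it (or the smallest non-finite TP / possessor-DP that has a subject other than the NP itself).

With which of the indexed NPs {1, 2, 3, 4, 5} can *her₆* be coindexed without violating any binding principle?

*her* is a pronoun, so Principle B applies: it must be free in its binding domain.
Binding domain of *her₆*: the matrix TP, whose subject is Carmen₁.
*Carmen₁* c-commands the pronoun within its binding domain → coindexation would violate Principle B.
*Elena₂*: the pronoun c-commands this R-expression → coindexation would violate Principle C on *Elena₂*.
*Ingrid₃*: the pronoun c-commands this R-expression → coindexation would violate Principle C on *Ingrid₃*.
*Hana₄*: the pronoun c-commands this R-expression → coindexation would violate Principle C on *Hana₄*.
*Lucia₅* and the pronoun do not c-command one another → neither Principle B nor Principle C is at stake; coindexation permitted.

{5}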